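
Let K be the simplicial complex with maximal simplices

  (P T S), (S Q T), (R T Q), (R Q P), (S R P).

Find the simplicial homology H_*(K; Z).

H_0 ≅ Z,  H_1 ≅ Z,  H_2 = 0.

Order the vertices as P < Q < R < S < T. Listing each simplex with vertices in this order, K has dimension 2 with simplices:

  0-simplices (5): P, Q, R, S, T
  1-simplices (10): PQ, PR, PS, PT, QR, QS, QT, RS, RT, ST
  2-simplices (5): PQR, PRS, PST, QRT, QST

giving chain groups C_0 ≅ Z^5, C_1 ≅ Z^10, C_2 ≅ Z^5.

The boundary map ∂_1: C_1 → C_0 maps an edge to its endpoints' difference, ∂[p,q] = q − p. For instance
  ∂ST = T − S.
The resulting 5×10 matrix has rank 4, and its Smith normal form has invariant factors (1,1,1,1).

The boundary map ∂_2: C_2 → C_1 acts by ∂[p,q,r] = [q,r] − [p,r] + [p,q]. For instance
  ∂PRS = RS − PS + PR,
  ∂QRT = RT − QT + QR.
This gives a 10×5 integer matrix of rank 5; reducing to Smith normal form yields diagonal entries (1,1,1,1,1).

Now H_k = ker ∂_k / im ∂_{k+1}, so:

  H_0: rank C_0 − rank ∂_1 = 5 − 4 = 1, and the invariant factors of ∂_1 are all 1, so H_0 ≅ Z.
  H_1: rank ker ∂_1 − rank ∂_2 = (10 − 4) − 5 = 1, and the invariant factors of ∂_2 are all 1, so H_1 ≅ Z.
  H_2: rank ker ∂_2 − rank ∂_3 = (5 − 5) − 0 = 0, and there is no ∂_3, so H_2 ≅ 0.

(K is a triangulation of the Möbius band.)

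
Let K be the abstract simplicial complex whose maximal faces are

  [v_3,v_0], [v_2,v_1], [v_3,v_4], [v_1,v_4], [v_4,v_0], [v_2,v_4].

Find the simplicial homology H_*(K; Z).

H_0 ≅ Z,  H_1 ≅ Z^2.

K has 5 vertices, 6 edges.
rank ∂_0 = 0, rank ∂_1 = 4 ⇒ b_0 = 5 − 0 − 4 = 1; all invariant factors of ∂_1 are 1 so no torsion. So H_0 = Z.
rank ∂_1 = 4, rank ∂_2 = 0 ⇒ b_1 = 6 − 4 − 0 = 2. So H_1 = Z^2.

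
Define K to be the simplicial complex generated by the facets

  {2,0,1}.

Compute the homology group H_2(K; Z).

H_2 ≅ 0.

Order the vertices as 0 < 1 < 2. Listing each simplex with vertices in this order, K has dimension 2 with simplices:

  0-simplices (3): [0], [1], [2]
  1-simplices (3): [0,1], [0,2], [1,2]
  2-simplices (1): [0,1,2]

Hence C_0 ≅ Z^3, C_1 ≅ Z^3, C_2 ≅ Z^1.

The boundary map ∂_1: C_1 → C_0 sends each edge [p,q] (with p < q) to q − p. For instance
  ∂[1,2] = [2] − [1].
This gives a 3×3 integer matrix of rank 2; reducing to Smith normal form yields diagonal entries (1,1).

The boundary map ∂_2: C_2 → C_1 acts by ∂[p,q,r] = [q,r] − [p,r] + [p,q]. For instance
  ∂[0,1,2] = [1,2] − [0,2] + [0,1].
The resulting 3×1 matrix has rank 1, and its Smith normal form has invariant factors (1).

Now H_k = ker ∂_k / im ∂_{k+1}, so:

  H_2: rank ker ∂_2 − rank ∂_3 = (1 − 1) − 0 = 0, and there is no ∂_3, so H_2 = 0.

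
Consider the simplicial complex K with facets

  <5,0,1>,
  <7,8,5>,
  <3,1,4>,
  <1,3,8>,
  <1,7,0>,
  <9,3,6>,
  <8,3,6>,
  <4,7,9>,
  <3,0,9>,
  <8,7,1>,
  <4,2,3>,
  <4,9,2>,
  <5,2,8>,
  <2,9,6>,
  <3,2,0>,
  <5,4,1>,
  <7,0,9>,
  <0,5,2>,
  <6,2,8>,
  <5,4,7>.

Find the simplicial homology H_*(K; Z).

H_0 ≅ Z,  H_1 ≅ Z ⊕ Z/2Z,  H_2 = 0.

We work with the vertex ordering 0 < 1 < 2 < 3 < 4 < 5 < 6 < 7 < 8 < 9. The simplices of K, each written with vertices in increasing order, are:

  0-simplices (10): [0], [1], [2], [3], [4], [5], [6], [7], [8], [9]
  1-simplices (30): (30 of them)
  2-simplices (20): (20 of them)

Hence C_0 ≅ Z^10, C_1 ≅ Z^30, C_2 ≅ Z^20.

∂_1: C_1 → C_0 sends each edge [p,q] (with p < q) to q − p.
As a 10×30 matrix over Z this has rank 9, with invariant factors (1,1,1,1,1,1,1,1,1).

Boundary ∂_2: C_2 → C_1 sends each 2-simplex [p,q,r] to [q,r] − [p,r] + [p,q]. For instance
  ∂[0,1,5] = [1,5] − [0,5] + [0,1],
  ∂[2,4,9] = [4,9] − [2,9] + [2,4].
The resulting 30×20 matrix has rank 20, and its Smith normal form has invariant factors (1,1,1,1,1,1,1,1,1,1,1,1,1,1,1,1,1,1,1,2).

Computing H_k = (kernel of ∂_k) / (image of ∂_{k+1}):

  H_0: rank C_0 − rank ∂_1 = 10 − 9 = 1, and the invariant factors of ∂_1 are all 1, so H_0 ≅ Z.
  H_1: rank ker ∂_1 − rank ∂_2 = (30 − 9) − 20 = 1, and ∂_2 has invariant factor 2 > 1, so H_1 ≅ Z ⊕ Z/2Z.
  H_2: rank ker ∂_2 − rank ∂_3 = (20 − 20) − 0 = 0, and there is no ∂_3, so H_2 ≅ 0.

(K is a triangulation of the Klein bottle.)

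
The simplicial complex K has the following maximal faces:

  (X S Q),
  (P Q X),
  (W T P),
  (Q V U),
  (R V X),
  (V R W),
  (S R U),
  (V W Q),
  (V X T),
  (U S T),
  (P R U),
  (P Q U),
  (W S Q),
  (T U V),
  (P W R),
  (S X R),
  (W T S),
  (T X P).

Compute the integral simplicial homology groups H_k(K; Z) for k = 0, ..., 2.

H_0 ≅ Z,  H_1 ≅ Z^2,  H_2 ≅ Z.

Take the total order P < Q < R < S < T < U < V < W < X on the vertex set. Then K (dimension 2) consists of the simplices:

  0-simplices (9): P, Q, R, S, T, U, V, W, X
  1-simplices (27): PQ, PR, PT, PU, PW, PX, QS, QU, QV, QW, QX, RS, RU, RV, RW, RX, ST, SU, SW, SX, TU, TV, TW, TX, UV, VW, VX
  2-simplices (18): PQU, PQX, PRU, PRW, PTW, PTX, QSW, QSX, QUV, QVW, RSU, RSX, RVW, RVX, STU, STW, TUV, TVX

giving chain groups C_0 ≅ Z^9, C_1 ≅ Z^27, C_2 ≅ Z^18.

The boundary map ∂_1: C_1 → C_0 maps an edge to its endpoints' difference, ∂[p,q] = q − p.
As a 9×27 matrix over Z this has rank 8, with invariant factors (1,1,1,1,1,1,1,1).

∂_2: C_2 → C_1 sends each 2-simplex [p,q,r] to [q,r] − [p,r] + [p,q]. For instance
  ∂QUV = UV − QV + QU,
  ∂PRW = RW − PW + PR.
This gives a 27×18 integer matrix of rank 17; reducing to Smith normal form yields diagonal entries (1,1,1,1,1,1,1,1,1,1,1,1,1,1,1,1,1).

Reading off H_k = ker ∂_k / im ∂_{k+1}:

  H_0: rank C_0 − rank ∂_1 = 9 − 8 = 1, and the invariant factors of ∂_1 are all 1, so H_0 = Z.
  H_1: rank ker ∂_1 − rank ∂_2 = (27 − 8) − 17 = 2, and the invariant factors of ∂_2 are all 1, so H_1 = Z^2.
  H_2: rank ker ∂_2 − rank ∂_3 = (18 − 17) − 0 = 1, and there is no ∂_3, so H_2 = Z.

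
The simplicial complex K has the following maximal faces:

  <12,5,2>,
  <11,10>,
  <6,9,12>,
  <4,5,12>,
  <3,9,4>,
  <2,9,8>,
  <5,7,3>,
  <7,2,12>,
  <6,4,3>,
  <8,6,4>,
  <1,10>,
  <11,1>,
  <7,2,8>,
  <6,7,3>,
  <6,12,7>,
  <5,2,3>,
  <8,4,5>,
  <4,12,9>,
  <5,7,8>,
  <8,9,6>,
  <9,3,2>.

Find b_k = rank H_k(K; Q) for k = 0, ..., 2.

K has 12 vertices, 30 edges, 18 triangles.
rank ∂_0 = 0, rank ∂_1 = 10 ⇒ b_0 = 12 − 0 − 10 = 2; all invariant factors of ∂_1 are 1 so no torsion. So H_0 ≅ Z^2.
rank ∂_1 = 10, rank ∂_2 = 18 ⇒ b_1 = 30 − 10 − 18 = 2; ∂_2 has invariant factor(s) [2] giving torsion. So H_1 ≅ Z^2 ⊕ Z_2.
rank ∂_2 = 18, rank ∂_3 = 0 ⇒ b_2 = 18 − 18 − 0 = 0. So H_2 ≅ 0.

b_0 = 2, b_1 = 2, b_2 = 0.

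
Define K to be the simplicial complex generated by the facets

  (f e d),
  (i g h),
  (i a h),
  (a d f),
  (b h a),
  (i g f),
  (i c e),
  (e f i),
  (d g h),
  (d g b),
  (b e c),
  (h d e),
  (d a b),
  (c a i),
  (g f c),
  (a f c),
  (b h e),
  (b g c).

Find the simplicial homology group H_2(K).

H_2 = 0.

Fix the vertex order a < b < c < d < e < f < g < h < i and write every simplex with vertices in increasing order. Then dim K = 2 and the simplices of K are:

  0-simplices (9): a, b, c, d, e, f, g, h, i
  1-simplices (27): ab, ac, ad, af, ah, ai, bc, bd, be, bg, bh, ce, cf, cg, ci, de, df, dg, dh, ef, eh, ei, fg, fi, gh, gi, hi
  2-simplices (18): abd, abh, acf, aci, adf, ahi, bce, bcg, bdg, beh, cei, cfg, def, deh, dgh, efi, fgi, ghi

Hence C_0 ≅ Z^9, C_1 ≅ Z^27, C_2 ≅ Z^18.

Boundary ∂_1: C_1 → C_0 sends each edge [p,q] (with p < q) to q − p. For instance
  ∂cg = g − c.
As a 9×27 matrix over Z this has rank 8, with invariant factors (1,1,1,1,1,1,1,1).

Boundary ∂_2: C_2 → C_1 maps a triangle to the signed sum of its edges. For instance
  ∂abh = bh − ah + ab,
  ∂bdg = dg − bg + bd.
As a 27×18 matrix over Z this has rank 18, with invariant factors (1,1,1,1,1,1,1,1,1,1,1,1,1,1,1,1,1,2).

Computing H_k = (kernel of ∂_k) / (image of ∂_{k+1}):

  H_2: rank ker ∂_2 − rank ∂_3 = (18 − 18) − 0 = 0, and there is no ∂_3, so H_2 = 0.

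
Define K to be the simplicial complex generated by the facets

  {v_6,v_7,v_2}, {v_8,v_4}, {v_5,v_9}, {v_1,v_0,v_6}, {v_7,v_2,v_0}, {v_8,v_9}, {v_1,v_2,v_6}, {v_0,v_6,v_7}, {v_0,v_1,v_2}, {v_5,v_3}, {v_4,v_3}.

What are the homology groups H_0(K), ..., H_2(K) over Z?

H_0 ≅ Z^2,  H_1 ≅ Z,  H_2 ≅ Z.

We work with the vertex ordering v_0 < v_1 < v_2 < v_3 < v_4 < v_5 < v_6 < v_7 < v_8 < v_9. The simplices of K, each written with vertices in increasing order, are:

  0-simplices (10): [v_0], [v_1], [v_2], [v_3], [v_4], [v_5], [v_6], [v_7], [v_8], [v_9]
  1-simplices (14): [v_0,v_1], [v_0,v_2], [v_0,v_6], [v_0,v_7], [v_1,v_2], [v_1,v_6], [v_2,v_6], [v_2,v_7], [v_3,v_4], [v_3,v_5], [v_4,v_8], [v_5,v_9], [v_6,v_7], [v_8,v_9]
  2-simplices (6): [v_0,v_1,v_2], [v_0,v_1,v_6], [v_0,v_2,v_7], [v_0,v_6,v_7], [v_1,v_2,v_6], [v_2,v_6,v_7]

so the chain groups are C_0 ≅ Z^10, C_1 ≅ Z^14, C_2 ≅ Z^6.

Boundary ∂_1: C_1 → C_0 is given by ∂[p,q] = [q] − [p].
The 10×14 boundary matrix has rank 8 and Smith normal form diag(1,1,1,1,1,1,1,1).

The boundary map ∂_2: C_2 → C_1 maps a triangle to the signed sum of its edges. For instance
  ∂[v_0,v_6,v_7] = [v_6,v_7] − [v_0,v_7] + [v_0,v_6],
  ∂[v_0,v_1,v_2] = [v_1,v_2] − [v_0,v_2] + [v_0,v_1].
The resulting 14×6 matrix has rank 5, and its Smith normal form has invariant factors (1,1,1,1,1).

Reading off H_k = ker ∂_k / im ∂_{k+1}:

  H_0: rank C_0 − rank ∂_1 = 10 − 8 = 2, and the invariant factors of ∂_1 are all 1, so H_0 ≅ Z^2.
  H_1: rank ker ∂_1 − rank ∂_2 = (14 − 8) − 5 = 1, and the invariant factors of ∂_2 are all 1, so H_1 ≅ Z.
  H_2: rank ker ∂_2 − rank ∂_3 = (6 − 5) − 0 = 1, and there is no ∂_3, so H_2 ≅ Z.

(K is a triangulation of the disjoint union of the 2-sphere S^2 and the circle S^1.)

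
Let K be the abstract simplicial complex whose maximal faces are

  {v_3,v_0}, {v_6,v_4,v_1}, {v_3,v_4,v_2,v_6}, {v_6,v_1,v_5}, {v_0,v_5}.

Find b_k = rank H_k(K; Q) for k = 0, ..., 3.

b_0 = 1, b_1 = 1, b_2 = 0, b_3 = 0.

K has 7 vertices, 12 edges, 6 triangles, 1 3-simplex.
rank ∂_0 = 0, rank ∂_1 = 6 ⇒ b_0 = 7 − 0 − 6 = 1; all invariant factors of ∂_1 are 1 so no torsion. So H_0 = Z.
rank ∂_1 = 6, rank ∂_2 = 5 ⇒ b_1 = 12 − 6 − 5 = 1; all invariant factors of ∂_2 are 1 so no torsion. So H_1 = Z.
rank ∂_2 = 5, rank ∂_3 = 1 ⇒ b_2 = 6 − 5 − 1 = 0; all invariant factors of ∂_3 are 1 so no torsion. So H_2 = 0.
rank ∂_3 = 1, rank ∂_4 = 0 ⇒ b_3 = 1 − 1 − 0 = 0. So H_3 = 0.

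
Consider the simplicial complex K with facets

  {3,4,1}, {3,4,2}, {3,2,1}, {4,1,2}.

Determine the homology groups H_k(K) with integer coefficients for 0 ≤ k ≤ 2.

H_0 = Z,  H_1 = 0,  H_2 = Z.

Take the total order 1 < 2 < 3 < 4 on the vertex set. Then K (dimension 2) consists of the simplices:

  0-simplices (4): [1], [2], [3], [4]
  1-simplices (6): [1,2], [1,3], [1,4], [2,3], [2,4], [3,4]
  2-simplices (4): [1,2,3], [1,2,4], [1,3,4], [2,3,4]

so the chain groups are C_0 ≅ Z^4, C_1 ≅ Z^6, C_2 ≅ Z^4.

The boundary map ∂_1: C_1 → C_0 maps an edge to its endpoints' difference, ∂[p,q] = q − p. For instance
  ∂[2,3] = [3] − [2].
The 4×6 boundary matrix has rank 3 and Smith normal form diag(1,1,1).

The boundary map ∂_2: C_2 → C_1 sends each 2-simplex [p,q,r] to [q,r] − [p,r] + [p,q]. For instance
  ∂[1,3,4] = [3,4] − [1,4] + [1,3],
  ∂[2,3,4] = [3,4] − [2,4] + [2,3].
The resulting 6×4 matrix has rank 3, and its Smith normal form has invariant factors (1,1,1).

From H_k ≅ ker(∂_k) / im(∂_{k+1}) we obtain:

  H_0: rank C_0 − rank ∂_1 = 4 − 3 = 1, and the invariant factors of ∂_1 are all 1, so H_0 = Z.
  H_1: rank ker ∂_1 − rank ∂_2 = (6 − 3) − 3 = 0, and the invariant factors of ∂_2 are all 1, so H_1 = 0.
  H_2: rank ker ∂_2 − rank ∂_3 = (4 − 3) − 0 = 1, and there is no ∂_3, so H_2 = Z.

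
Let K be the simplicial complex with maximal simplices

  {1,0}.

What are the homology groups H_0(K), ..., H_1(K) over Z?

K has 2 vertices, 1 edge.
rank ∂_0 = 0, rank ∂_1 = 1 ⇒ b_0 = 2 − 0 − 1 = 1; all invariant factors of ∂_1 are 1 so no torsion. So H_0 ≅ Z.
rank ∂_1 = 1, rank ∂_2 = 0 ⇒ b_1 = 1 − 1 − 0 = 0. So H_1 ≅ 0.

H_0 = Z,  H_1 = 0.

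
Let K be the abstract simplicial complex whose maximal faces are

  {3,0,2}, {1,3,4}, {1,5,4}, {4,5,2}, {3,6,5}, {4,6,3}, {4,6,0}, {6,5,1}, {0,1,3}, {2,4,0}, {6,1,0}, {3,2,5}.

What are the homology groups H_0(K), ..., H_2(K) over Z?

We work with the vertex ordering 0 < 1 < 2 < 3 < 4 < 5 < 6. The simplices of K, each written with vertices in increasing order, are:

  0-simplices (7): [0], [1], [2], [3], [4], [5], [6]
  1-simplices (18): [0,1], [0,2], [0,3], [0,4], [0,6], [1,3], [1,4], [1,5], [1,6], [2,3], [2,4], [2,5], [3,4], [3,5], [3,6], [4,5], [4,6], [5,6]
  2-simplices (12): [0,1,3], [0,1,6], [0,2,3], [0,2,4], [0,4,6], [1,3,4], [1,4,5], [1,5,6], [2,3,5], [2,4,5], [3,4,6], [3,5,6]

so the chain groups are C_0 ≅ Z^7, C_1 ≅ Z^18, C_2 ≅ Z^12.

Boundary ∂_1: C_1 → C_0 sends each edge [p,q] (with p < q) to q − p. For instance
  ∂[3,6] = [6] − [3].
The 7×18 boundary matrix has rank 6 and Smith normal form diag(1,1,1,1,1,1).

∂_2: C_2 → C_1 acts by ∂[p,q,r] = [q,r] − [p,r] + [p,q]. For instance
  ∂[3,5,6] = [5,6] − [3,6] + [3,5],
  ∂[1,4,5] = [4,5] − [1,5] + [1,4].
This gives a 18×12 integer matrix of rank 12; reducing to Smith normal form yields diagonal entries (1,1,1,1,1,1,1,1,1,1,1,2).

Reading off H_k = ker ∂_k / im ∂_{k+1}:

  H_0: rank C_0 − rank ∂_1 = 7 − 6 = 1, and the invariant factors of ∂_1 are all 1, so H_0 = Z.
  H_1: rank ker ∂_1 − rank ∂_2 = (18 − 6) − 12 = 0, and ∂_2 has invariant factor 2 > 1, so H_1 = Z/2.
  H_2: rank ker ∂_2 − rank ∂_3 = (12 − 12) − 0 = 0, and there is no ∂_3, so H_2 = 0.

H_0 ≅ Z,  H_1 ≅ Z/2,  H_2 = 0.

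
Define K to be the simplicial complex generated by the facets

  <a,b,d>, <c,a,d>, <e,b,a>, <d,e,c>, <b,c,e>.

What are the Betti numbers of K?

Order the vertices as a < b < c < d < e. Listing each simplex with vertices in this order, K has dimension 2 with simplices:

  0-simplices (5): a, b, c, d, e
  1-simplices (10): ab, ac, ad, ae, bc, bd, be, cd, ce, de
  2-simplices (5): abd, abe, acd, bce, cde

so the chain groups are C_0 ≅ Z^5, C_1 ≅ Z^10, C_2 ≅ Z^5.

Boundary ∂_1: C_1 → C_0 is given by ∂[p,q] = [q] − [p]. For instance
  ∂bd = d − b.
The 5×10 boundary matrix has rank 4 and Smith normal form diag(1,1,1,1).

Boundary ∂_2: C_2 → C_1 sends each 2-simplex [p,q,r] to [q,r] − [p,r] + [p,q]. For instance
  ∂acd = cd − ad + ac,
  ∂abd = bd − ad + ab.
The resulting 10×5 matrix has rank 5, and its Smith normal form has invariant factors (1,1,1,1,1).

From H_k ≅ ker(∂_k) / im(∂_{k+1}) we obtain:

  H_0: rank C_0 − rank ∂_1 = 5 − 4 = 1, and the invariant factors of ∂_1 are all 1, so H_0 = Z.
  H_1: rank ker ∂_1 − rank ∂_2 = (10 − 4) − 5 = 1, and the invariant factors of ∂_2 are all 1, so H_1 = Z.
  H_2: rank ker ∂_2 − rank ∂_3 = (5 − 5) − 0 = 0, and there is no ∂_3, so H_2 = 0.

Hence the Betti numbers are b_0 = 1, b_1 = 1, b_2 = 0.

b_0 = 1, b_1 = 1, b_2 = 0.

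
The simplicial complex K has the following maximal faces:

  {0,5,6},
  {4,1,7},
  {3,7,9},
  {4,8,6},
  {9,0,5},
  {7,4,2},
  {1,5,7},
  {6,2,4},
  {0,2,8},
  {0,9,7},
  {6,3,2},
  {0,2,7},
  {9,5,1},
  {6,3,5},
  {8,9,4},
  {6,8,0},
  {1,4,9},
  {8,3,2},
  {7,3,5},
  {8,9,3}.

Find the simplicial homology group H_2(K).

We work with the vertex ordering 0 < 1 < 2 < 3 < 4 < 5 < 6 < 7 < 8 < 9. The simplices of K, each written with vertices in increasing order, are:

  0-simplices (10): [0], [1], [2], [3], [4], [5], [6], [7], [8], [9]
  1-simplices (30): (30 of them)
  2-simplices (20): (20 of them)

giving chain groups C_0 ≅ Z^10, C_1 ≅ Z^30, C_2 ≅ Z^20.

Boundary ∂_1: C_1 → C_0 is given by ∂[p,q] = [q] − [p]. For instance
  ∂[1,4] = [4] − [1].
This gives a 10×30 integer matrix of rank 9; reducing to Smith normal form yields diagonal entries (1,1,1,1,1,1,1,1,1).

The boundary map ∂_2: C_2 → C_1 sends each 2-simplex [p,q,r] to [q,r] − [p,r] + [p,q]. For instance
  ∂[2,4,7] = [4,7] − [2,7] + [2,4],
  ∂[0,5,9] = [5,9] − [0,9] + [0,5].
The 30×20 boundary matrix has rank 20 and Smith normal form diag(1,1,1,1,1,1,1,1,1,1,1,1,1,1,1,1,1,1,1,2).

From H_k ≅ ker(∂_k) / im(∂_{k+1}) we obtain:

  H_2: rank ker ∂_2 − rank ∂_3 = (20 − 20) − 0 = 0, and there is no ∂_3, so H_2 = 0.

H_2 = 0.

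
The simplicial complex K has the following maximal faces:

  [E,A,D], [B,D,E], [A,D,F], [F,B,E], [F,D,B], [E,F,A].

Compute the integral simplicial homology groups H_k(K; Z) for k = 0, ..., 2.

H_0 ≅ Z,  H_1 = 0,  H_2 ≅ Z.

Order the vertices as A < B < D < E < F. Listing each simplex with vertices in this order, K has dimension 2 with simplices:

  0-simplices (5): A, B, D, E, F
  1-simplices (9): AD, AE, AF, BD, BE, BF, DE, DF, EF
  2-simplices (6): ADE, ADF, AEF, BDE, BDF, BEF

so the chain groups are C_0 ≅ Z^5, C_1 ≅ Z^9, C_2 ≅ Z^6.

∂_1: C_1 → C_0 maps an edge to its endpoints' difference, ∂[p,q] = q − p. For instance
  ∂BF = F − B.
The 5×9 boundary matrix has rank 4 and Smith normal form diag(1,1,1,1).

The boundary map ∂_2: C_2 → C_1 maps a triangle to the signed sum of its edges. For instance
  ∂ADF = DF − AF + AD,
  ∂AEF = EF − AF + AE.
This gives a 9×6 integer matrix of rank 5; reducing to Smith normal form yields diagonal entries (1,1,1,1,1).

Computing H_k = (kernel of ∂_k) / (image of ∂_{k+1}):

  H_0: rank C_0 − rank ∂_1 = 5 − 4 = 1, and the invariant factors of ∂_1 are all 1, so H_0 ≅ Z.
  H_1: rank ker ∂_1 − rank ∂_2 = (9 − 4) − 5 = 0, and the invariant factors of ∂_2 are all 1, so H_1 ≅ 0.
  H_2: rank ker ∂_2 − rank ∂_3 = (6 − 5) − 0 = 1, and there is no ∂_3, so H_2 ≅ Z.

(K is a triangulation of the 2-sphere S^2.)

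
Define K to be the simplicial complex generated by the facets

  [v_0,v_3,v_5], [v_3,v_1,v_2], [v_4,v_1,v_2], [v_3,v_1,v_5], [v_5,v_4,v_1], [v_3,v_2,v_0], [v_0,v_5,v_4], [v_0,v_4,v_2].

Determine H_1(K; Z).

Fix the vertex order v_0 < v_1 < v_2 < v_3 < v_4 < v_5 and write every simplex with vertices in increasing order. Then dim K = 2 and the simplices of K are:

  0-simplices (6): [v_0], [v_1], [v_2], [v_3], [v_4], [v_5]
  1-simplices (12): [v_0,v_2], [v_0,v_3], [v_0,v_4], [v_0,v_5], [v_1,v_2], [v_1,v_3], [v_1,v_4], [v_1,v_5], [v_2,v_3], [v_2,v_4], [v_3,v_5], [v_4,v_5]
  2-simplices (8): [v_0,v_2,v_3], [v_0,v_2,v_4], [v_0,v_3,v_5], [v_0,v_4,v_5], [v_1,v_2,v_3], [v_1,v_2,v_4], [v_1,v_3,v_5], [v_1,v_4,v_5]

Hence C_0 ≅ Z^6, C_1 ≅ Z^12, C_2 ≅ Z^8.

∂_1: C_1 → C_0 sends each edge [p,q] (with p < q) to q − p. For instance
  ∂[v_0,v_4] = [v_4] − [v_0].
As a 6×12 matrix over Z this has rank 5, with invariant factors (1,1,1,1,1).

∂_2: C_2 → C_1 acts by ∂[p,q,r] = [q,r] − [p,r] + [p,q]. For instance
  ∂[v_0,v_2,v_4] = [v_2,v_4] − [v_0,v_4] + [v_0,v_2],
  ∂[v_1,v_4,v_5] = [v_4,v_5] − [v_1,v_5] + [v_1,v_4].
The resulting 12×8 matrix has rank 7, and its Smith normal form has invariant factors (1,1,1,1,1,1,1).

Computing H_k = (kernel of ∂_k) / (image of ∂_{k+1}):

  H_1: rank ker ∂_1 − rank ∂_2 = (12 − 5) − 7 = 0, and the invariant factors of ∂_2 are all 1, so H_1 ≅ 0.

H_1 ≅ 0.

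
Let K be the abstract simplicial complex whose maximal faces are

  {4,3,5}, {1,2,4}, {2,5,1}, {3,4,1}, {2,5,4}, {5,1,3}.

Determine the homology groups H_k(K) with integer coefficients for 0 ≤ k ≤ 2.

H_0 = Z,  H_1 = 0,  H_2 = Z.

Order the vertices as 1 < 2 < 3 < 4 < 5. Listing each simplex with vertices in this order, K has dimension 2 with simplices:

  0-simplices (5): [1], [2], [3], [4], [5]
  1-simplices (9): [1,2], [1,3], [1,4], [1,5], [2,4], [2,5], [3,4], [3,5], [4,5]
  2-simplices (6): [1,2,4], [1,2,5], [1,3,4], [1,3,5], [2,4,5], [3,4,5]

Hence C_0 ≅ Z^5, C_1 ≅ Z^9, C_2 ≅ Z^6.

∂_1: C_1 → C_0 sends each edge [p,q] (with p < q) to q − p.
This gives a 5×9 integer matrix of rank 4; reducing to Smith normal form yields diagonal entries (1,1,1,1).

The boundary map ∂_2: C_2 → C_1 acts by ∂[p,q,r] = [q,r] − [p,r] + [p,q]. For instance
  ∂[3,4,5] = [4,5] − [3,5] + [3,4],
  ∂[2,4,5] = [4,5] − [2,5] + [2,4].
The 9×6 boundary matrix has rank 5 and Smith normal form diag(1,1,1,1,1).

Computing H_k = (kernel of ∂_k) / (image of ∂_{k+1}):

  H_0: rank C_0 − rank ∂_1 = 5 − 4 = 1, and the invariant factors of ∂_1 are all 1, so H_0 ≅ Z.
  H_1: rank ker ∂_1 − rank ∂_2 = (9 − 4) − 5 = 0, and the invariant factors of ∂_2 are all 1, so H_1 ≅ 0.
  H_2: rank ker ∂_2 − rank ∂_3 = (6 − 5) − 0 = 1, and there is no ∂_3, so H_2 ≅ Z.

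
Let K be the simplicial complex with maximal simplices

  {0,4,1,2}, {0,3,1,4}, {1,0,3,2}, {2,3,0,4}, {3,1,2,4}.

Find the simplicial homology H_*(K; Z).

Order the vertices as 0 < 1 < 2 < 3 < 4. Listing each simplex with vertices in this order, K has dimension 3 with simplices:

  0-simplices (5): [0], [1], [2], [3], [4]
  1-simplices (10): [0,1], [0,2], [0,3], [0,4], [1,2], [1,3], [1,4], [2,3], [2,4], [3,4]
  2-simplices (10): [0,1,2], [0,1,3], [0,1,4], [0,2,3], [0,2,4], [0,3,4], [1,2,3], [1,2,4], [1,3,4], [2,3,4]
  3-simplices (5): [0,1,2,3], [0,1,2,4], [0,1,3,4], [0,2,3,4], [1,2,3,4]

so the chain groups are C_0 ≅ Z^5, C_1 ≅ Z^10, C_2 ≅ Z^10, C_3 ≅ Z^5.

∂_1: C_1 → C_0 maps an edge to its endpoints' difference, ∂[p,q] = q − p.
The 5×10 boundary matrix has rank 4 and Smith normal form diag(1,1,1,1).

The boundary map ∂_2: C_2 → C_1 maps a triangle to the signed sum of its edges. For instance
  ∂[0,1,2] = [1,2] − [0,2] + [0,1],
  ∂[1,2,4] = [2,4] − [1,4] + [1,2].
As a 10×10 matrix over Z this has rank 6, with invariant factors (1,1,1,1,1,1).

The boundary map ∂_3: C_3 → C_2 sends each 3-simplex σ to the alternating sum Σ_i (−1)^i (σ with its i-th vertex removed). For instance
  ∂[0,2,3,4] = [2,3,4] − [0,3,4] + [0,2,4] − [0,2,3],
  ∂[0,1,3,4] = [1,3,4] − [0,3,4] + [0,1,4] − [0,1,3].
This gives a 10×5 integer matrix of rank 4; reducing to Smith normal form yields diagonal entries (1,1,1,1).

From H_k ≅ ker(∂_k) / im(∂_{k+1}) we obtain:

  H_0: rank C_0 − rank ∂_1 = 5 − 4 = 1, and the invariant factors of ∂_1 are all 1, so H_0 ≅ Z.
  H_1: rank ker ∂_1 − rank ∂_2 = (10 − 4) − 6 = 0, and the invariant factors of ∂_2 are all 1, so H_1 ≅ 0.
  H_2: rank ker ∂_2 − rank ∂_3 = (10 − 6) − 4 = 0, and the invariant factors of ∂_3 are all 1, so H_2 ≅ 0.
  H_3: rank ker ∂_3 − rank ∂_4 = (5 − 4) − 0 = 1, and there is no ∂_4, so H_3 ≅ Z.

As a check, the Euler characteristic is 5 − 10 + 10 − 5 = 0, which agrees with 1 − 0 + 0 − 1 = 0.

H_0 ≅ Z,  H_1 = 0,  H_2 = 0,  H_3 ≅ Z.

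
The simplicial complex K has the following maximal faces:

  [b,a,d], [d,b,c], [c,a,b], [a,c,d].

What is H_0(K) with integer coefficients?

H_0 ≅ Z.

We work with the vertex ordering a < b < c < d. The simplices of K, each written with vertices in increasing order, are:

  0-simplices (4): a, b, c, d
  1-simplices (6): ab, ac, ad, bc, bd, cd
  2-simplices (4): abc, abd, acd, bcd

Hence C_0 ≅ Z^4, C_1 ≅ Z^6, C_2 ≅ Z^4.

The boundary map ∂_1: C_1 → C_0 is given by ∂[p,q] = [q] − [p]. For instance
  ∂ad = d − a.
As a 4×6 matrix over Z this has rank 3, with invariant factors (1,1,1).

Boundary ∂_2: C_2 → C_1 maps a triangle to the signed sum of its edges. For instance
  ∂acd = cd − ad + ac,
  ∂abd = bd − ad + ab.
As a 6×4 matrix over Z this has rank 3, with invariant factors (1,1,1).

Computing H_k = (kernel of ∂_k) / (image of ∂_{k+1}):

  H_0: rank C_0 − rank ∂_1 = 4 − 3 = 1, and the invariant factors of ∂_1 are all 1, so H_0 = Z.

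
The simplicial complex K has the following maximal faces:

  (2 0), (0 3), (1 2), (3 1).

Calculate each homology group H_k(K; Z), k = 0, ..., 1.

H_0 ≅ Z,  H_1 ≅ Z.

Order the vertices as 0 < 1 < 2 < 3. Listing each simplex with vertices in this order, K has dimension 1 with simplices:

  0-simplices (4): [0], [1], [2], [3]
  1-simplices (4): [0,2], [0,3], [1,2], [1,3]

Hence C_0 ≅ Z^4, C_1 ≅ Z^4.

∂_1: C_1 → C_0 is given by ∂[p,q] = [q] − [p]. For instance
  ∂[1,2] = [2] − [1].
The 4×4 boundary matrix has rank 3 and Smith normal form diag(1,1,1).

From H_k ≅ ker(∂_k) / im(∂_{k+1}) we obtain:

  H_0: rank C_0 − rank ∂_1 = 4 − 3 = 1, and the invariant factors of ∂_1 are all 1, so H_0 ≅ Z.
  H_1: rank ker ∂_1 − rank ∂_2 = (4 − 3) − 0 = 1, and there is no ∂_2, so H_1 ≅ Z.

(K is a triangulation of the circle S^1.)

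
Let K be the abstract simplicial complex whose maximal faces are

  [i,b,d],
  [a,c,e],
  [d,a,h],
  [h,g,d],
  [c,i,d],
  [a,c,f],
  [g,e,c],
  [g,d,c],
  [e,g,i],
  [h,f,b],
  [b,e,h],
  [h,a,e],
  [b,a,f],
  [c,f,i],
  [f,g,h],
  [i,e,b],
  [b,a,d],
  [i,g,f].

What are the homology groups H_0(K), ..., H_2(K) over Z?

We work with the vertex ordering a < b < c < d < e < f < g < h < i. The simplices of K, each written with vertices in increasing order, are:

  0-simplices (9): a, b, c, d, e, f, g, h, i
  1-simplices (27): ab, ac, ad, ae, af, ah, bd, be, bf, bh, bi, cd, ce, cf, cg, ci, dg, dh, di, eg, eh, ei, fg, fh, fi, gh, gi
  2-simplices (18): abd, abf, ace, acf, adh, aeh, bdi, beh, bei, bfh, cdg, cdi, ceg, cfi, dgh, egi, fgh, fgi

giving chain groups C_0 ≅ Z^9, C_1 ≅ Z^27, C_2 ≅ Z^18.

Boundary ∂_1: C_1 → C_0 is given by ∂[p,q] = [q] − [p]. For instance
  ∂bi = i − b.
This gives a 9×27 integer matrix of rank 8; reducing to Smith normal form yields diagonal entries (1,1,1,1,1,1,1,1).

Boundary ∂_2: C_2 → C_1 maps a triangle to the signed sum of its edges. For instance
  ∂ace = ce − ae + ac,
  ∂cfi = fi − ci + cf.
The resulting 27×18 matrix has rank 18, and its Smith normal form has invariant factors (1,1,1,1,1,1,1,1,1,1,1,1,1,1,1,1,1,2).

From H_k ≅ ker(∂_k) / im(∂_{k+1}) we obtain:

  H_0: rank C_0 − rank ∂_1 = 9 − 8 = 1, and the invariant factors of ∂_1 are all 1, so H_0 ≅ Z.
  H_1: rank ker ∂_1 − rank ∂_2 = (27 − 8) − 18 = 1, and ∂_2 has invariant factor 2 > 1, so H_1 ≅ Z × Z/2.
  H_2: rank ker ∂_2 − rank ∂_3 = (18 − 18) − 0 = 0, and there is no ∂_3, so H_2 ≅ 0.

H_0 ≅ Z,  H_1 ≅ Z × Z/2,  H_2 = 0.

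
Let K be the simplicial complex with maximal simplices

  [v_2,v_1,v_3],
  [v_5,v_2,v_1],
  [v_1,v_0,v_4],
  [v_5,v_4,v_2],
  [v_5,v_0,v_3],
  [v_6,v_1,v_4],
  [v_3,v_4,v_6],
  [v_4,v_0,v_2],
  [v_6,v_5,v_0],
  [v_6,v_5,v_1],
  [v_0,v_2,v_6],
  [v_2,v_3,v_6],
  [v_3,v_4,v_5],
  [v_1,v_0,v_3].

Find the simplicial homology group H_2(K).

H_2 ≅ Z.

Order the vertices as v_0 < v_1 < v_2 < v_3 < v_4 < v_5 < v_6. Listing each simplex with vertices in this order, K has dimension 2 with simplices:

  0-simplices (7): [v_0], [v_1], [v_2], [v_3], [v_4], [v_5], [v_6]
  1-simplices (21): (21 of them)
  2-simplices (14): (14 of them)

giving chain groups C_0 ≅ Z^7, C_1 ≅ Z^21, C_2 ≅ Z^14.

Boundary ∂_1: C_1 → C_0 is given by ∂[p,q] = [q] − [p].
The 7×21 boundary matrix has rank 6 and Smith normal form diag(1,1,1,1,1,1).

The boundary map ∂_2: C_2 → C_1 acts by ∂[p,q,r] = [q,r] − [p,r] + [p,q]. For instance
  ∂[v_2,v_4,v_5] = [v_4,v_5] − [v_2,v_5] + [v_2,v_4],
  ∂[v_1,v_2,v_5] = [v_2,v_5] − [v_1,v_5] + [v_1,v_2].
This gives a 21×14 integer matrix of rank 13; reducing to Smith normal form yields diagonal entries (1,1,1,1,1,1,1,1,1,1,1,1,1).

Reading off H_k = ker ∂_k / im ∂_{k+1}:

  H_2: rank ker ∂_2 − rank ∂_3 = (14 − 13) − 0 = 1, and there is no ∂_3, so H_2 ≅ Z.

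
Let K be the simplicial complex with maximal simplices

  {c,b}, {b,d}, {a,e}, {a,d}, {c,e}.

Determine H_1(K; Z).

H_1 = Z.

K has 5 vertices, 5 edges.
rank ∂_1 = 4, rank ∂_2 = 0 ⇒ b_1 = 5 − 4 − 0 = 1. So H_1 = Z.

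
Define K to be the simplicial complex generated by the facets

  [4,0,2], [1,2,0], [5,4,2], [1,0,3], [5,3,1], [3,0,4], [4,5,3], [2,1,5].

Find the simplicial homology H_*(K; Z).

Take the total order 0 < 1 < 2 < 3 < 4 < 5 on the vertex set. Then K (dimension 2) consists of the simplices:

  0-simplices (6): [0], [1], [2], [3], [4], [5]
  1-simplices (12): [0,1], [0,2], [0,3], [0,4], [1,2], [1,3], [1,5], [2,4], [2,5], [3,4], [3,5], [4,5]
  2-simplices (8): [0,1,2], [0,1,3], [0,2,4], [0,3,4], [1,2,5], [1,3,5], [2,4,5], [3,4,5]

so the chain groups are C_0 ≅ Z^6, C_1 ≅ Z^12, C_2 ≅ Z^8.

The boundary map ∂_1: C_1 → C_0 is given by ∂[p,q] = [q] − [p].
As a 6×12 matrix over Z this has rank 5, with invariant factors (1,1,1,1,1).

Boundary ∂_2: C_2 → C_1 acts by ∂[p,q,r] = [q,r] − [p,r] + [p,q]. For instance
  ∂[0,1,3] = [1,3] − [0,3] + [0,1],
  ∂[2,4,5] = [4,5] − [2,5] + [2,4].
This gives a 12×8 integer matrix of rank 7; reducing to Smith normal form yields diagonal entries (1,1,1,1,1,1,1).

Now H_k = ker ∂_k / im ∂_{k+1}, so:

  H_0: rank C_0 − rank ∂_1 = 6 − 5 = 1, and the invariant factors of ∂_1 are all 1, so H_0 = Z.
  H_1: rank ker ∂_1 − rank ∂_2 = (12 − 5) − 7 = 0, and the invariant factors of ∂_2 are all 1, so H_1 = 0.
  H_2: rank ker ∂_2 − rank ∂_3 = (8 − 7) − 0 = 1, and there is no ∂_3, so H_2 = Z.

(K is a triangulation of the 2-sphere S^2.)

H_0 ≅ Z,  H_1 = 0,  H_2 ≅ Z.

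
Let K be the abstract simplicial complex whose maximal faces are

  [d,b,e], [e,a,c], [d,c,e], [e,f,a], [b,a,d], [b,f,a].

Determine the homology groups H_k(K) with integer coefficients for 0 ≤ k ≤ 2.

H_0 = Z,  H_1 = Z,  H_2 = 0.

Take the total order a < b < c < d < e < f on the vertex set. Then K (dimension 2) consists of the simplices:

  0-simplices (6): a, b, c, d, e, f
  1-simplices (12): ab, ac, ad, ae, af, bd, be, bf, cd, ce, de, ef
  2-simplices (6): abd, abf, ace, aef, bde, cde

so the chain groups are C_0 ≅ Z^6, C_1 ≅ Z^12, C_2 ≅ Z^6.

∂_1: C_1 → C_0 is given by ∂[p,q] = [q] − [p]. For instance
  ∂ac = c − a.
The resulting 6×12 matrix has rank 5, and its Smith normal form has invariant factors (1,1,1,1,1).

∂_2: C_2 → C_1 sends each 2-simplex [p,q,r] to [q,r] − [p,r] + [p,q]. For instance
  ∂abd = bd − ad + ab,
  ∂ace = ce − ae + ac.
This gives a 12×6 integer matrix of rank 6; reducing to Smith normal form yields diagonal entries (1,1,1,1,1,1).

From H_k ≅ ker(∂_k) / im(∂_{k+1}) we obtain:

  H_0: rank C_0 − rank ∂_1 = 6 − 5 = 1, and the invariant factors of ∂_1 are all 1, so H_0 = Z.
  H_1: rank ker ∂_1 − rank ∂_2 = (12 − 5) − 6 = 1, and the invariant factors of ∂_2 are all 1, so H_1 = Z.
  H_2: rank ker ∂_2 − rank ∂_3 = (6 − 6) − 0 = 0, and there is no ∂_3, so H_2 = 0.

As a check, the Euler characteristic is 6 − 12 + 6 = 0, which agrees with 1 − 1 + 0 = 0.
(K is a triangulation of the cylinder S^1 x I.)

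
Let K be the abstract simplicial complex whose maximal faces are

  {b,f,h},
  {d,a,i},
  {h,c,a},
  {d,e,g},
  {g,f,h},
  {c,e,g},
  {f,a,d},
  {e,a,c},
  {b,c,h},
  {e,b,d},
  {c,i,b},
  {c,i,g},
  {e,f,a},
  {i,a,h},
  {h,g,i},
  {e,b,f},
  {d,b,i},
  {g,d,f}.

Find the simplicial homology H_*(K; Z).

Fix the vertex order a < b < c < d < e < f < g < h < i and write every simplex with vertices in increasing order. Then dim K = 2 and the simplices of K are:

  0-simplices (9): a, b, c, d, e, f, g, h, i
  1-simplices (27): ac, ad, ae, af, ah, ai, bc, bd, be, bf, bh, bi, ce, cg, ch, ci, de, df, dg, di, ef, eg, fg, fh, gh, gi, hi
  2-simplices (18): ace, ach, adf, adi, aef, ahi, bch, bci, bde, bdi, bef, bfh, ceg, cgi, deg, dfg, fgh, ghi

Hence C_0 ≅ Z^9, C_1 ≅ Z^27, C_2 ≅ Z^18.

Boundary ∂_1: C_1 → C_0 is given by ∂[p,q] = [q] − [p]. For instance
  ∂ch = h − c.
As a 9×27 matrix over Z this has rank 8, with invariant factors (1,1,1,1,1,1,1,1).

The boundary map ∂_2: C_2 → C_1 sends each 2-simplex [p,q,r] to [q,r] − [p,r] + [p,q]. For instance
  ∂ahi = hi − ai + ah,
  ∂cgi = gi − ci + cg.
This gives a 27×18 integer matrix of rank 18; reducing to Smith normal form yields diagonal entries (1,1,1,1,1,1,1,1,1,1,1,1,1,1,1,1,1,2).

Reading off H_k = ker ∂_k / im ∂_{k+1}:

  H_0: rank C_0 − rank ∂_1 = 9 − 8 = 1, and the invariant factors of ∂_1 are all 1, so H_0 ≅ Z.
  H_1: rank ker ∂_1 − rank ∂_2 = (27 − 8) − 18 = 1, and ∂_2 has invariant factor 2 > 1, so H_1 ≅ Z ⊕ Z/2Z.
  H_2: rank ker ∂_2 − rank ∂_3 = (18 − 18) − 0 = 0, and there is no ∂_3, so H_2 ≅ 0.

(K is a triangulation of the Klein bottle.)

H_0 ≅ Z,  H_1 ≅ Z ⊕ Z/2Z,  H_2 = 0.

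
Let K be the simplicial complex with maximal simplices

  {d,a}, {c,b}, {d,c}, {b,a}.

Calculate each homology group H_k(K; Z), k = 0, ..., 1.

H_0 ≅ Z,  H_1 ≅ Z.

Take the total order a < b < c < d on the vertex set. Then K (dimension 1) consists of the simplices:

  0-simplices (4): a, b, c, d
  1-simplices (4): ab, ad, bc, cd

Hence C_0 ≅ Z^4, C_1 ≅ Z^4.

∂_1: C_1 → C_0 maps an edge to its endpoints' difference, ∂[p,q] = q − p. For instance
  ∂ab = b − a.
The 4×4 boundary matrix has rank 3 and Smith normal form diag(1,1,1).

Now H_k = ker ∂_k / im ∂_{k+1}, so:

  H_0: rank C_0 − rank ∂_1 = 4 − 3 = 1, and the invariant factors of ∂_1 are all 1, so H_0 = Z.
  H_1: rank ker ∂_1 − rank ∂_2 = (4 − 3) − 0 = 1, and there is no ∂_2, so H_1 = Z.

As a check, the Euler characteristic is 4 − 4 = 0, which agrees with 1 − 1 = 0.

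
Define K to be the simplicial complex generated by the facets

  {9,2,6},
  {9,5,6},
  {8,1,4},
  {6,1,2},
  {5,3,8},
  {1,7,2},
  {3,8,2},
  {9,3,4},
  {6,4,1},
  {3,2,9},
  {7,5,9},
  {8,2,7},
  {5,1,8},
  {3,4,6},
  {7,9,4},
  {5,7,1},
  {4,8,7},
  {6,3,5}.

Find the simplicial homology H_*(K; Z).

We work with the vertex ordering 1 < 2 < 3 < 4 < 5 < 6 < 7 < 8 < 9. The simplices of K, each written with vertices in increasing order, are:

  0-simplices (9): [1], [2], [3], [4], [5], [6], [7], [8], [9]
  1-simplices (27): (27 of them)
  2-simplices (18): [1,2,6], [1,2,7], [1,4,6], [1,4,8], [1,5,7], [1,5,8], [2,3,8], [2,3,9], [2,6,9], [2,7,8], [3,4,6], [3,4,9], [3,5,6], [3,5,8], [4,7,8], [4,7,9], [5,6,9], [5,7,9]

giving chain groups C_0 ≅ Z^9, C_1 ≅ Z^27, C_2 ≅ Z^18.

Boundary ∂_1: C_1 → C_0 maps an edge to its endpoints' difference, ∂[p,q] = q − p.
The 9×27 boundary matrix has rank 8 and Smith normal form diag(1,1,1,1,1,1,1,1).

Boundary ∂_2: C_2 → C_1 acts by ∂[p,q,r] = [q,r] − [p,r] + [p,q]. For instance
  ∂[1,5,8] = [5,8] − [1,8] + [1,5],
  ∂[2,7,8] = [7,8] − [2,8] + [2,7].
The 27×18 boundary matrix has rank 18 and Smith normal form diag(1,1,1,1,1,1,1,1,1,1,1,1,1,1,1,1,1,2).

Now H_k = ker ∂_k / im ∂_{k+1}, so:

  H_0: rank C_0 − rank ∂_1 = 9 − 8 = 1, and the invariant factors of ∂_1 are all 1, so H_0 = Z.
  H_1: rank ker ∂_1 − rank ∂_2 = (27 − 8) − 18 = 1, and ∂_2 has invariant factor 2 > 1, so H_1 = Z ⊕ Z/2Z.
  H_2: rank ker ∂_2 − rank ∂_3 = (18 − 18) − 0 = 0, and there is no ∂_3, so H_2 = 0.

H_0 = Z,  H_1 = Z ⊕ Z/2Z,  H_2 = 0.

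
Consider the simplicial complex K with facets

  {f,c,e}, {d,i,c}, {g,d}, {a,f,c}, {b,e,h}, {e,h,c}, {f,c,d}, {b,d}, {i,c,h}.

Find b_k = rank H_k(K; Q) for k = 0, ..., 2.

Take the total order a < b < c < d < e < f < g < h < i on the vertex set. Then K (dimension 2) consists of the simplices:

  0-simplices (9): a, b, c, d, e, f, g, h, i
  1-simplices (16): ac, af, bd, be, bh, cd, ce, cf, ch, ci, df, dg, di, ef, eh, hi
  2-simplices (7): acf, beh, cdf, cdi, cef, ceh, chi

giving chain groups C_0 ≅ Z^9, C_1 ≅ Z^16, C_2 ≅ Z^7.

The boundary map ∂_1: C_1 → C_0 sends each edge [p,q] (with p < q) to q − p. For instance
  ∂be = e − b.
The 9×16 boundary matrix has rank 8 and Smith normal form diag(1,1,1,1,1,1,1,1).

The boundary map ∂_2: C_2 → C_1 acts by ∂[p,q,r] = [q,r] − [p,r] + [p,q]. For instance
  ∂cdi = di − ci + cd,
  ∂chi = hi − ci + ch.
As a 16×7 matrix over Z this has rank 7, with invariant factors (1,1,1,1,1,1,1).

Reading off H_k = ker ∂_k / im ∂_{k+1}:

  H_0: rank C_0 − rank ∂_1 = 9 − 8 = 1, and the invariant factors of ∂_1 are all 1, so H_0 = Z.
  H_1: rank ker ∂_1 − rank ∂_2 = (16 − 8) − 7 = 1, and the invariant factors of ∂_2 are all 1, so H_1 = Z.
  H_2: rank ker ∂_2 − rank ∂_3 = (7 − 7) − 0 = 0, and there is no ∂_3, so H_2 = 0.

Hence the Betti numbers are b_0 = 1, b_1 = 1, b_2 = 0.

b_0 = 1, b_1 = 1, b_2 = 0.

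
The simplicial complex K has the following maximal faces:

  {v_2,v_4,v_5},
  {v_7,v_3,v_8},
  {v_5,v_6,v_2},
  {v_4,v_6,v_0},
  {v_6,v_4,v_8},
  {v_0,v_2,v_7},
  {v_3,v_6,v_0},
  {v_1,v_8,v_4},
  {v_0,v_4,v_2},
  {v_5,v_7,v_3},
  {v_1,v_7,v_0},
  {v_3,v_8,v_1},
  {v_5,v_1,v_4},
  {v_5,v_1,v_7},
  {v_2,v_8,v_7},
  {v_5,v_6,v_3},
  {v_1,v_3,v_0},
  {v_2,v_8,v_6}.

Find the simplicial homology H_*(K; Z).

H_0 = Z,  H_1 = Z × Z/2,  H_2 = 0.

We work with the vertex ordering v_0 < v_1 < v_2 < v_3 < v_4 < v_5 < v_6 < v_7 < v_8. The simplices of K, each written with vertices in increasing order, are:

  0-simplices (9): [v_0], [v_1], [v_2], [v_3], [v_4], [v_5], [v_6], [v_7], [v_8]
  1-simplices (27): (27 of them)
  2-simplices (18): (18 of them)

Hence C_0 ≅ Z^9, C_1 ≅ Z^27, C_2 ≅ Z^18.

∂_1: C_1 → C_0 maps an edge to its endpoints' difference, ∂[p,q] = q − p.
The resulting 9×27 matrix has rank 8, and its Smith normal form has invariant factors (1,1,1,1,1,1,1,1).

The boundary map ∂_2: C_2 → C_1 acts by ∂[p,q,r] = [q,r] − [p,r] + [p,q]. For instance
  ∂[v_3,v_5,v_6] = [v_5,v_6] − [v_3,v_6] + [v_3,v_5],
  ∂[v_0,v_2,v_7] = [v_2,v_7] − [v_0,v_7] + [v_0,v_2].
The 27×18 boundary matrix has rank 18 and Smith normal form diag(1,1,1,1,1,1,1,1,1,1,1,1,1,1,1,1,1,2).

Reading off H_k = ker ∂_k / im ∂_{k+1}:

  H_0: rank C_0 − rank ∂_1 = 9 − 8 = 1, and the invariant factors of ∂_1 are all 1, so H_0 ≅ Z.
  H_1: rank ker ∂_1 − rank ∂_2 = (27 − 8) − 18 = 1, and ∂_2 has invariant factor 2 > 1, so H_1 ≅ Z × Z/2.
  H_2: rank ker ∂_2 − rank ∂_3 = (18 − 18) − 0 = 0, and there is no ∂_3, so H_2 ≅ 0.

As a check, the Euler characteristic is 9 − 27 + 18 = 0, which agrees with 1 − 1 + 0 = 0.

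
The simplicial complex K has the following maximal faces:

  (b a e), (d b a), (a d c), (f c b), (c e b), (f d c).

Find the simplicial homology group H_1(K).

Order the vertices as a < b < c < d < e < f. Listing each simplex with vertices in this order, K has dimension 2 with simplices:

  0-simplices (6): a, b, c, d, e, f
  1-simplices (12): ab, ac, ad, ae, bc, bd, be, bf, cd, ce, cf, df
  2-simplices (6): abd, abe, acd, bce, bcf, cdf

so the chain groups are C_0 ≅ Z^6, C_1 ≅ Z^12, C_2 ≅ Z^6.

Boundary ∂_1: C_1 → C_0 maps an edge to its endpoints' difference, ∂[p,q] = q − p.
The 6×12 boundary matrix has rank 5 and Smith normal form diag(1,1,1,1,1).

The boundary map ∂_2: C_2 → C_1 sends each 2-simplex [p,q,r] to [q,r] − [p,r] + [p,q]. For instance
  ∂abe = be − ae + ab,
  ∂bcf = cf − bf + bc.
As a 12×6 matrix over Z this has rank 6, with invariant factors (1,1,1,1,1,1).

Now H_k = ker ∂_k / im ∂_{k+1}, so:

  H_1: rank ker ∂_1 − rank ∂_2 = (12 − 5) − 6 = 1, and the invariant factors of ∂_2 are all 1, so H_1 = Z.

H_1 ≅ Z.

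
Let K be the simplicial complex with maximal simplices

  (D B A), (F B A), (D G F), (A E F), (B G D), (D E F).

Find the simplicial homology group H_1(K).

We work with the vertex ordering A < B < D < E < F < G. The simplices of K, each written with vertices in increasing order, are:

  0-simplices (6): A, B, D, E, F, G
  1-simplices (12): AB, AD, AE, AF, BD, BF, BG, DE, DF, DG, EF, FG
  2-simplices (6): ABD, ABF, AEF, BDG, DEF, DFG

giving chain groups C_0 ≅ Z^6, C_1 ≅ Z^12, C_2 ≅ Z^6.

Boundary ∂_1: C_1 → C_0 maps an edge to its endpoints' difference, ∂[p,q] = q − p. For instance
  ∂DF = F − D.
The resulting 6×12 matrix has rank 5, and its Smith normal form has invariant factors (1,1,1,1,1).

Boundary ∂_2: C_2 → C_1 acts by ∂[p,q,r] = [q,r] − [p,r] + [p,q]. For instance
  ∂ABD = BD − AD + AB,
  ∂AEF = EF − AF + AE.
As a 12×6 matrix over Z this has rank 6, with invariant factors (1,1,1,1,1,1).

From H_k ≅ ker(∂_k) / im(∂_{k+1}) we obtain:

  H_1: rank ker ∂_1 − rank ∂_2 = (12 − 5) − 6 = 1, and the invariant factors of ∂_2 are all 1, so H_1 = Z.

H_1 = Z.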